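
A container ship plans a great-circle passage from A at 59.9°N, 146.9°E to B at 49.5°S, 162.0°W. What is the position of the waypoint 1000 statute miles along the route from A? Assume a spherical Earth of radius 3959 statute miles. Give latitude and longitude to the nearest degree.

≈ 47°N, 159°E

The haversine formula gives a central angle δ ≈ 2.041 rad (117.0°) between the endpoints. The total great-circle distance is δ·R ≈ 2.041 × 3959 ≈ 8082 mi, so the target fraction is f = 1000/8082 ≈ 0.124.
Interpolate at f ≈ 0.124 with slerp weights a = sin((1−f)δ)/sin δ ≈ 1.095, b = sin(fδ)/sin δ ≈ 0.280.
p = a·p₁ + b·p₂ ≈ (-0.633, 0.244, 0.734); φ = arcsin(p_z) ≈ 47.26°, λ = atan2(p_y, p_x) ≈ 158.95°.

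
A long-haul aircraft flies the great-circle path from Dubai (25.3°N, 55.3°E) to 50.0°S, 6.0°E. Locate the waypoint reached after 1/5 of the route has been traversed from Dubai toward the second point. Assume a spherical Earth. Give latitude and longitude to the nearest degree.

≈ 10°N, 47°E

Convert each endpoint to a unit vector on the sphere (x = cos φ cos λ, y = cos φ sin λ, z = sin φ).
The central angle between the endpoints is δ = arccos(p₁·p₂) ≈ 1.519 rad (87.0°).
Interpolate at f = 1/5 with slerp weights a = sin((1−f)δ)/sin δ ≈ 0.939, b = sin(fδ)/sin δ ≈ 0.300.
p = a·p₁ + b·p₂ ≈ (0.675, 0.718, 0.172); φ = arcsin(p_z) ≈ 9.89°, λ = atan2(p_y, p_x) ≈ 46.78°.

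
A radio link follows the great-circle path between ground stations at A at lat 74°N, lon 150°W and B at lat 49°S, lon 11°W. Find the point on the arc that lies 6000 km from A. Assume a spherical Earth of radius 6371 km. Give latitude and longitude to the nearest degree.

≈ lat 43°N, lon 40°W

Convert each endpoint to a unit vector on the sphere (x = cos φ cos λ, y = cos φ sin λ, z = sin φ).
The central angle between the endpoints is δ = arccos(p₁·p₂) ≈ 2.610 rad (149.5°). The total great-circle distance is δ·R ≈ 2.610 × 6371 ≈ 16628 km, so the target fraction is f = 6000/16628 ≈ 0.361.
Interpolate at f ≈ 0.361 with slerp weights a = sin((1−f)δ)/sin δ ≈ 1.963, b = sin(fδ)/sin δ ≈ 1.595.
p = a·p₁ + b·p₂ ≈ (0.559, -0.470, 0.683); φ = arcsin(p_z) ≈ 43.11°, λ = atan2(p_y, p_x) ≈ -40.09°.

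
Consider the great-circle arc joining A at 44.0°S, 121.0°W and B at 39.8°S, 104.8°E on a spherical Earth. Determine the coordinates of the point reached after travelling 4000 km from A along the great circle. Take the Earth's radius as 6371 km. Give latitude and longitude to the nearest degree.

≈ 66°S, 174°W

From cos δ = sin φ₁ sin φ₂ + cos φ₁ cos φ₂ cos Δλ, the central angle is δ ≈ 1.511 rad (86.6°). The total great-circle distance is δ·R ≈ 1.511 × 6371 ≈ 9629 km, so the target fraction is f = 4000/9629 ≈ 0.415.
Interpolate at f ≈ 0.415 with slerp weights a = sin((1−f)δ)/sin δ ≈ 0.774, b = sin(fδ)/sin δ ≈ 0.588.
p = a·p₁ + b·p₂ ≈ (-0.402, -0.040, -0.915); φ = arcsin(p_z) ≈ -66.15°, λ = atan2(p_y, p_x) ≈ -174.27°.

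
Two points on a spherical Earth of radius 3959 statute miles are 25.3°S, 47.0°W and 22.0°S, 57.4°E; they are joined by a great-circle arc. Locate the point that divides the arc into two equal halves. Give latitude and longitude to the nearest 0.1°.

The haversine formula gives a central angle δ ≈ 1.619 rad (92.8°) between the endpoints.
Interpolate at f = 1/2 with slerp weights a = sin((1−f)δ)/sin δ ≈ 0.725, b = sin(fδ)/sin δ ≈ 0.725.
p = a·p₁ + b·p₂ ≈ (0.809, 0.087, -0.581); φ = arcsin(p_z) ≈ -35.54°, λ = atan2(p_y, p_x) ≈ 6.13°.

≈ 35.5°S, 6.1°E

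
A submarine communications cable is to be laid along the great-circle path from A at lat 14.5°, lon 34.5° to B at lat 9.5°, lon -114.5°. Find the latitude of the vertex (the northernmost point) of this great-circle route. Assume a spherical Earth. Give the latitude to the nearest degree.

The great circle lies in the plane with unit normal n̂ = (p₁ × p₂)/|p₁ × p₂|.
Here n̂_z ≈ -0.781; the vertex latitude is φ_max = arccos|n̂_z| ≈ 38.6°.

≈ 39°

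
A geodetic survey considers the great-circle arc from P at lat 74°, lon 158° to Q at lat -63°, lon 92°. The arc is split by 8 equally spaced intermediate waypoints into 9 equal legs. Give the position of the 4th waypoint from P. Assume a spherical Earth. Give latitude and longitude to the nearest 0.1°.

≈ lat 14.3°, lon 117.6°

The haversine formula gives a central angle δ ≈ 2.507 rad (143.7°) between the endpoints.
Interpolate at f = 4/9 with slerp weights a = sin((1−f)δ)/sin δ ≈ 1.661, b = sin(fδ)/sin δ ≈ 1.515.
p = a·p₁ + b·p₂ ≈ (-0.449, 0.859, 0.247); φ = arcsin(p_z) ≈ 14.30°, λ = atan2(p_y, p_x) ≈ 117.57°.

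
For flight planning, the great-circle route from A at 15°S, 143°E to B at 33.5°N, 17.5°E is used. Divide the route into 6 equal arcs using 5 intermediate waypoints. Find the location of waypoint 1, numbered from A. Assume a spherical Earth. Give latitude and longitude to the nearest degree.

≈ 3°S, 125°E

The haversine formula gives a central angle δ ≈ 2.228 rad (127.6°) between the endpoints.
Interpolate at f = 1/6 with slerp weights a = sin((1−f)δ)/sin δ ≈ 1.212, b = sin(fδ)/sin δ ≈ 0.458.
p = a·p₁ + b·p₂ ≈ (-0.570, 0.819, -0.061); φ = arcsin(p_z) ≈ -3.48°, λ = atan2(p_y, p_x) ≈ 124.85°.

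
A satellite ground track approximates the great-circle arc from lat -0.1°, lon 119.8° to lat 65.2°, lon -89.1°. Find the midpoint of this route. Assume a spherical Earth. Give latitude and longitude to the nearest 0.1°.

Write both endpoints as unit vectors p₁, p₂ with components (cos φ cos λ, cos φ sin λ, sin φ).
The central angle between the endpoints is δ = arccos(p₁·p₂) ≈ 1.949 rad (111.6°).
Interpolate at f = 1/2 with slerp weights a = sin((1−f)δ)/sin δ ≈ 0.890, b = sin(fδ)/sin δ ≈ 0.890.
p = a·p₁ + b·p₂ ≈ (-0.436, 0.399, 0.806); φ = arcsin(p_z) ≈ 53.74°, λ = atan2(p_y, p_x) ≈ 137.56°.

≈ lat 53.7°, lon 137.6°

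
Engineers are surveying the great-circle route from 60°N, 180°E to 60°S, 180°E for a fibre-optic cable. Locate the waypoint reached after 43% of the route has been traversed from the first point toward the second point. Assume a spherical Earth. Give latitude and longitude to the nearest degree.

Convert each endpoint to a unit vector on the sphere (x = cos φ cos λ, y = cos φ sin λ, z = sin φ).
The central angle between the endpoints is δ = arccos(p₁·p₂) ≈ 2.094 rad (120.0°).
Interpolate at f = 0.43 with slerp weights a = sin((1−f)δ)/sin δ ≈ 1.074, b = sin(fδ)/sin δ ≈ 0.905.
p = a·p₁ + b·p₂ ≈ (-0.989, -0.000, 0.146); φ = arcsin(p_z) ≈ 8.40°, λ = atan2(p_y, p_x) ≈ -180.00°.

≈ 8°N, 180°E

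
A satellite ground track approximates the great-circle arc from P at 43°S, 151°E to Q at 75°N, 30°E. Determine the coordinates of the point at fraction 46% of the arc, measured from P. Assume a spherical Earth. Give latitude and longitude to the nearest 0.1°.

Write both endpoints as unit vectors p₁, p₂ with components (cos φ cos λ, cos φ sin λ, sin φ).
The central angle between the endpoints is δ = arccos(p₁·p₂) ≈ 2.428 rad (139.1°).
Interpolate at f = 0.46 with slerp weights a = sin((1−f)δ)/sin δ ≈ 1.477, b = sin(fδ)/sin δ ≈ 1.374.
p = a·p₁ + b·p₂ ≈ (-0.637, 0.702, 0.319); φ = arcsin(p_z) ≈ 18.63°, λ = atan2(p_y, p_x) ≈ 132.24°.

≈ 18.6°N, 132.2°E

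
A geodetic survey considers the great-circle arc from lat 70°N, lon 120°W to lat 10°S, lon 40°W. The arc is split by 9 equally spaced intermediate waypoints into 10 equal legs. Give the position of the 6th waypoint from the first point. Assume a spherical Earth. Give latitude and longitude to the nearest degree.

≈ lat 26°N, lon 54°W

Write both endpoints as unit vectors p₁, p₂ with components (cos φ cos λ, cos φ sin λ, sin φ).
The central angle between the endpoints is δ = arccos(p₁·p₂) ≈ 1.676 rad (96.0°).
Interpolate at f = 6/10 with slerp weights a = sin((1−f)δ)/sin δ ≈ 0.625, b = sin(fδ)/sin δ ≈ 0.849.
p = a·p₁ + b·p₂ ≈ (0.534, -0.722, 0.440); φ = arcsin(p_z) ≈ 26.07°, λ = atan2(p_y, p_x) ≈ -53.55°.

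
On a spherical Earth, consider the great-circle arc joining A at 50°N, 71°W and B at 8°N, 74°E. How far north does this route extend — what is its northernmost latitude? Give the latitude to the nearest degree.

≈ 66°N

The great circle lies in the plane with unit normal n̂ = (p₁ × p₂)/|p₁ × p₂|.
Here n̂_z ≈ +0.401; the vertex latitude is φ_max = arccos|n̂_z| ≈ 66.3°.
Check via Clairaut: cos φ_max = |cos φ₁| · sin C = cos(50.0°)·sin(38.6°) ≈ 0.401, again giving ≈ 66.3°.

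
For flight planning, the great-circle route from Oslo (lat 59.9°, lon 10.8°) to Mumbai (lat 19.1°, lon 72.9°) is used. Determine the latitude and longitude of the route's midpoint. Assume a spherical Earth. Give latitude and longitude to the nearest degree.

≈ lat 43°, lon 52°

Convert each endpoint to a unit vector on the sphere (x = cos φ cos λ, y = cos φ sin λ, z = sin φ).
The central angle between the endpoints is δ = arccos(p₁·p₂) ≈ 1.042 rad (59.7°).
Interpolate at f = 1/2 with slerp weights a = sin((1−f)δ)/sin δ ≈ 0.576, b = sin(fδ)/sin δ ≈ 0.576.
p = a·p₁ + b·p₂ ≈ (0.444, 0.575, 0.687); φ = arcsin(p_z) ≈ 43.42°, λ = atan2(p_y, p_x) ≈ 52.31°.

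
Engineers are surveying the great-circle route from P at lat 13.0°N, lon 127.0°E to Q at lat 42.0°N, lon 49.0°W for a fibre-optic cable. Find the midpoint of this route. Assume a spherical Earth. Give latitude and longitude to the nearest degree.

Convert each endpoint to a unit vector on the sphere (x = cos φ cos λ, y = cos φ sin λ, z = sin φ).
The central angle between the endpoints is δ = arccos(p₁·p₂) ≈ 2.180 rad (124.9°).
Interpolate at f = 1/2 with slerp weights a = sin((1−f)δ)/sin δ ≈ 1.081, b = sin(fδ)/sin δ ≈ 1.081.
p = a·p₁ + b·p₂ ≈ (-0.107, 0.235, 0.966); φ = arcsin(p_z) ≈ 75.05°, λ = atan2(p_y, p_x) ≈ 114.46°.

≈ lat 75°N, lon 114°E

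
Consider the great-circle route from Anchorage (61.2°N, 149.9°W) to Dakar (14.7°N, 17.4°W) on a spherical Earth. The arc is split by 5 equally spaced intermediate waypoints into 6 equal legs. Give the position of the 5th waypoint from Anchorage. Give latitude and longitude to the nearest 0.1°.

≈ 29.4°N, 23.8°W

Convert each endpoint to a unit vector on the sphere (x = cos φ cos λ, y = cos φ sin λ, z = sin φ).
The central angle between the endpoints is δ = arccos(p₁·p₂) ≈ 1.663 rad (95.3°).
Interpolate at f = 5/6 with slerp weights a = sin((1−f)δ)/sin δ ≈ 0.275, b = sin(fδ)/sin δ ≈ 0.987.
p = a·p₁ + b·p₂ ≈ (0.797, -0.352, 0.491); φ = arcsin(p_z) ≈ 29.43°, λ = atan2(p_y, p_x) ≈ -23.84°.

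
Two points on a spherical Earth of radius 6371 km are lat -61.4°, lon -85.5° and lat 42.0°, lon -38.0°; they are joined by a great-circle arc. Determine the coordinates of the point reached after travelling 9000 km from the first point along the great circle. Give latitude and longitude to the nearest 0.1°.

Write both endpoints as unit vectors p₁, p₂ with components (cos φ cos λ, cos φ sin λ, sin φ).
The central angle between the endpoints is δ = arccos(p₁·p₂) ≈ 1.925 rad (110.3°). The total great-circle distance is δ·R ≈ 1.925 × 6371 ≈ 12266 km, so the target fraction is f = 9000/12266 ≈ 0.734.
Interpolate at f ≈ 0.734 with slerp weights a = sin((1−f)δ)/sin δ ≈ 0.523, b = sin(fδ)/sin δ ≈ 1.053.
p = a·p₁ + b·p₂ ≈ (0.636, -0.731, 0.245); φ = arcsin(p_z) ≈ 14.20°, λ = atan2(p_y, p_x) ≈ -48.98°.

≈ lat 14.2°, lon -49.0°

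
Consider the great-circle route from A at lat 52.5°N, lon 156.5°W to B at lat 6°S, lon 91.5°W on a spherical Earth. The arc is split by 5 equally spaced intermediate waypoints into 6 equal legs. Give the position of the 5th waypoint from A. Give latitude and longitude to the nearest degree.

≈ lat 5°N, lon 99°W

Write both endpoints as unit vectors p₁, p₂ with components (cos φ cos λ, cos φ sin λ, sin φ).
The central angle between the endpoints is δ = arccos(p₁·p₂) ≈ 1.397 rad (80.0°).
Interpolate at f = 5/6 with slerp weights a = sin((1−f)δ)/sin δ ≈ 0.234, b = sin(fδ)/sin δ ≈ 0.933.
p = a·p₁ + b·p₂ ≈ (-0.155, -0.984, 0.088); φ = arcsin(p_z) ≈ 5.07°, λ = atan2(p_y, p_x) ≈ -98.96°.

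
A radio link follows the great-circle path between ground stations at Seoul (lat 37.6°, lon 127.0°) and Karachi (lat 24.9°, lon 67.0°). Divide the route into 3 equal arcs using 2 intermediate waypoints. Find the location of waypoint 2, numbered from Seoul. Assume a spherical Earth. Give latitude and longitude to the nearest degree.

≈ lat 32°, lon 85°

Convert each endpoint to a unit vector on the sphere (x = cos φ cos λ, y = cos φ sin λ, z = sin φ).
The central angle between the endpoints is δ = arccos(p₁·p₂) ≈ 0.907 rad (52.0°).
Interpolate at f = 2/3 with slerp weights a = sin((1−f)δ)/sin δ ≈ 0.378, b = sin(fδ)/sin δ ≈ 0.722.
p = a·p₁ + b·p₂ ≈ (0.076, 0.842, 0.535); φ = arcsin(p_z) ≈ 32.31°, λ = atan2(p_y, p_x) ≈ 84.87°.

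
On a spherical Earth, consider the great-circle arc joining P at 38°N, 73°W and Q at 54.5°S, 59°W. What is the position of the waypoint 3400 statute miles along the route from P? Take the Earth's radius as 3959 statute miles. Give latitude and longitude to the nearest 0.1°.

≈ 10.9°S, 66.8°W

Convert each endpoint to a unit vector on the sphere (x = cos φ cos λ, y = cos φ sin λ, z = sin φ).
The central angle between the endpoints is δ = arccos(p₁·p₂) ≈ 1.628 rad (93.3°). The total great-circle distance is δ·R ≈ 1.628 × 3959 ≈ 6445 mi, so the target fraction is f = 3400/6445 ≈ 0.528.
Interpolate at f ≈ 0.528 with slerp weights a = sin((1−f)δ)/sin δ ≈ 0.697, b = sin(fδ)/sin δ ≈ 0.758.
p = a·p₁ + b·p₂ ≈ (0.387, -0.902, -0.188); φ = arcsin(p_z) ≈ -10.86°, λ = atan2(p_y, p_x) ≈ -66.77°.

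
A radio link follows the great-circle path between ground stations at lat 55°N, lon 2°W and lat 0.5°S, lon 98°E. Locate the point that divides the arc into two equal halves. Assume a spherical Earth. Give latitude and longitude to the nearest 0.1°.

≈ lat 37.3°N, lon 65.9°E

The haversine formula gives a central angle δ ≈ 1.678 rad (96.1°) between the endpoints.
Interpolate at f = 1/2 with slerp weights a = sin((1−f)δ)/sin δ ≈ 0.748, b = sin(fδ)/sin δ ≈ 0.748.
p = a·p₁ + b·p₂ ≈ (0.325, 0.726, 0.606); φ = arcsin(p_z) ≈ 37.32°, λ = atan2(p_y, p_x) ≈ 65.90°.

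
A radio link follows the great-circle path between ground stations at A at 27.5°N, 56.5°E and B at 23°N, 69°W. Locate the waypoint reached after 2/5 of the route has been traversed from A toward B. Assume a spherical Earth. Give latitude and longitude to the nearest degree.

Convert each endpoint to a unit vector on the sphere (x = cos φ cos λ, y = cos φ sin λ, z = sin φ).
The central angle between the endpoints is δ = arccos(p₁·p₂) ≈ 1.869 rad (107.1°).
Interpolate at f = 2/5 with slerp weights a = sin((1−f)δ)/sin δ ≈ 0.942, b = sin(fδ)/sin δ ≈ 0.711.
p = a·p₁ + b·p₂ ≈ (0.696, 0.086, 0.713); φ = arcsin(p_z) ≈ 45.48°, λ = atan2(p_y, p_x) ≈ 7.02°.

≈ 45°N, 7°E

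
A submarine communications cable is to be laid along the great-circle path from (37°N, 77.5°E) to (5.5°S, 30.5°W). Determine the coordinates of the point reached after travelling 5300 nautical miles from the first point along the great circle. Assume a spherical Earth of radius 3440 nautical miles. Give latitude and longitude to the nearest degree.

≈ (6°N, 15°W)

From cos δ = sin φ₁ sin φ₂ + cos φ₁ cos φ₂ cos Δλ, the central angle is δ ≈ 1.879 rad (107.7°). The total great-circle distance is δ·R ≈ 1.879 × 3440 ≈ 6464 nmi, so the target fraction is f = 5300/6464 ≈ 0.820.
Interpolate at f ≈ 0.820 with slerp weights a = sin((1−f)δ)/sin δ ≈ 0.348, b = sin(fδ)/sin δ ≈ 1.049.
p = a·p₁ + b·p₂ ≈ (0.960, -0.258, 0.109); φ = arcsin(p_z) ≈ 6.26°, λ = atan2(p_y, p_x) ≈ -15.07°.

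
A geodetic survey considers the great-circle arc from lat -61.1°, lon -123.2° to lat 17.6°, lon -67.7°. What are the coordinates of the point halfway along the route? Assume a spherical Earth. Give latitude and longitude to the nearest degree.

Convert each endpoint to a unit vector on the sphere (x = cos φ cos λ, y = cos φ sin λ, z = sin φ).
The central angle between the endpoints is δ = arccos(p₁·p₂) ≈ 1.575 rad (90.2°).
Interpolate at f = 1/2 with slerp weights a = sin((1−f)δ)/sin δ ≈ 0.708, b = sin(fδ)/sin δ ≈ 0.708.
p = a·p₁ + b·p₂ ≈ (0.069, -0.911, -0.406); φ = arcsin(p_z) ≈ -23.95°, λ = atan2(p_y, p_x) ≈ -85.68°.

≈ lat -24°, lon -86°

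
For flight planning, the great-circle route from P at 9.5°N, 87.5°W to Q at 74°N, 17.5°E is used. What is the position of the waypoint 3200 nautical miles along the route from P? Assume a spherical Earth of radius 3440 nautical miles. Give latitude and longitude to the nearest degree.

≈ 59°N, 63°W

Convert each endpoint to a unit vector on the sphere (x = cos φ cos λ, y = cos φ sin λ, z = sin φ).
The central angle between the endpoints is δ = arccos(p₁·p₂) ≈ 1.482 rad (84.9°). The total great-circle distance is δ·R ≈ 1.482 × 3440 ≈ 5099 nmi, so the target fraction is f = 3200/5099 ≈ 0.628.
Interpolate at f ≈ 0.628 with slerp weights a = sin((1−f)δ)/sin δ ≈ 0.527, b = sin(fδ)/sin δ ≈ 0.805.
p = a·p₁ + b·p₂ ≈ (0.234, -0.452, 0.861); φ = arcsin(p_z) ≈ 59.39°, λ = atan2(p_y, p_x) ≈ -62.61°.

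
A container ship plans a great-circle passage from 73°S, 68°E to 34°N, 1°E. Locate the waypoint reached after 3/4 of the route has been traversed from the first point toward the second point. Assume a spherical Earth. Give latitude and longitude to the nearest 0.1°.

Convert each endpoint to a unit vector on the sphere (x = cos φ cos λ, y = cos φ sin λ, z = sin φ).
The central angle between the endpoints is δ = arccos(p₁·p₂) ≈ 2.026 rad (116.1°).
Interpolate at f = 3/4 with slerp weights a = sin((1−f)δ)/sin δ ≈ 0.540, b = sin(fδ)/sin δ ≈ 1.112.
p = a·p₁ + b·p₂ ≈ (0.981, 0.163, 0.105); φ = arcsin(p_z) ≈ 6.04°, λ = atan2(p_y, p_x) ≈ 9.41°.

≈ 6.0°N, 9.4°E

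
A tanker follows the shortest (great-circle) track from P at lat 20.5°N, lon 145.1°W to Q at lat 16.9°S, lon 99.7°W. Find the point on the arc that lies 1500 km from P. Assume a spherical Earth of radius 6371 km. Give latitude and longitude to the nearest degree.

≈ lat 12°N, lon 134°W

The haversine formula gives a central angle δ ≈ 1.015 rad (58.2°) between the endpoints. The total great-circle distance is δ·R ≈ 1.015 × 6371 ≈ 6468 km, so the target fraction is f = 1500/6468 ≈ 0.232.
Interpolate at f ≈ 0.232 with slerp weights a = sin((1−f)δ)/sin δ ≈ 0.828, b = sin(fδ)/sin δ ≈ 0.275.
p = a·p₁ + b·p₂ ≈ (-0.680, -0.702, 0.210); φ = arcsin(p_z) ≈ 12.12°, λ = atan2(p_y, p_x) ≈ -134.07°.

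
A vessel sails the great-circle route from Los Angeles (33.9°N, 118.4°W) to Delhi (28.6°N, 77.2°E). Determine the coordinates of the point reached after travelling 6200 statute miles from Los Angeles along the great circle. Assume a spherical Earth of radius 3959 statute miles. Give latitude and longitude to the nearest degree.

Write both endpoints as unit vectors p₁, p₂ with components (cos φ cos λ, cos φ sin λ, sin φ).
The central angle between the endpoints is δ = arccos(p₁·p₂) ≈ 2.021 rad (115.8°). The total great-circle distance is δ·R ≈ 2.021 × 3959 ≈ 8000 mi, so the target fraction is f = 6200/8000 ≈ 0.775.
Interpolate at f ≈ 0.775 with slerp weights a = sin((1−f)δ)/sin δ ≈ 0.488, b = sin(fδ)/sin δ ≈ 1.111.
p = a·p₁ + b·p₂ ≈ (0.023, 0.595, 0.804); φ = arcsin(p_z) ≈ 53.48°, λ = atan2(p_y, p_x) ≈ 87.74°.

≈ (53°N, 88°E)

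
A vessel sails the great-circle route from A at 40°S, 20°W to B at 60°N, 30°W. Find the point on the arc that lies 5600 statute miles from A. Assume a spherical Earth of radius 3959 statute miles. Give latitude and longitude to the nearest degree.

≈ 41°N, 27°W

Convert each endpoint to a unit vector on the sphere (x = cos φ cos λ, y = cos φ sin λ, z = sin φ).
The central angle between the endpoints is δ = arccos(p₁·p₂) ≈ 1.751 rad (100.3°). The total great-circle distance is δ·R ≈ 1.751 × 3959 ≈ 6933 mi, so the target fraction is f = 5600/6933 ≈ 0.808.
Interpolate at f ≈ 0.808 with slerp weights a = sin((1−f)δ)/sin δ ≈ 0.336, b = sin(fδ)/sin δ ≈ 1.004.
p = a·p₁ + b·p₂ ≈ (0.677, -0.339, 0.654); φ = arcsin(p_z) ≈ 40.82°, λ = atan2(p_y, p_x) ≈ -26.62°.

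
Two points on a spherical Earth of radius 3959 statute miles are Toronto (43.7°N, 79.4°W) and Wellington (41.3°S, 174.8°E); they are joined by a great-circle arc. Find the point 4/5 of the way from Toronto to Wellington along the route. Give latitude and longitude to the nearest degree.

Write both endpoints as unit vectors p₁, p₂ with components (cos φ cos λ, cos φ sin λ, sin φ).
The central angle between the endpoints is δ = arccos(p₁·p₂) ≈ 2.219 rad (127.1°).
Interpolate at f = 4/5 with slerp weights a = sin((1−f)δ)/sin δ ≈ 0.539, b = sin(fδ)/sin δ ≈ 1.228.
p = a·p₁ + b·p₂ ≈ (-0.847, -0.299, -0.439); φ = arcsin(p_z) ≈ -26.01°, λ = atan2(p_y, p_x) ≈ -160.55°.

≈ 26°S, 161°W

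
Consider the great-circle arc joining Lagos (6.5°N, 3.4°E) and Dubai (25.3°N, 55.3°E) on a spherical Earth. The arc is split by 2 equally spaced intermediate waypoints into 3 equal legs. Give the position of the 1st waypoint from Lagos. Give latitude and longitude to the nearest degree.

≈ 14°N, 20°E

The haversine formula gives a central angle δ ≈ 0.924 rad (52.9°) between the endpoints.
Interpolate at f = 1/3 with slerp weights a = sin((1−f)δ)/sin δ ≈ 0.724, b = sin(fδ)/sin δ ≈ 0.380.
p = a·p₁ + b·p₂ ≈ (0.914, 0.325, 0.244); φ = arcsin(p_z) ≈ 14.14°, λ = atan2(p_y, p_x) ≈ 19.58°.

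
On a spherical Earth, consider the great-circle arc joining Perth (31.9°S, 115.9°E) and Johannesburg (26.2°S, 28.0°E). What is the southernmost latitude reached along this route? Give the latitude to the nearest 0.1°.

The great circle lies in the plane with unit normal n̂ = (p₁ × p₂)/|p₁ × p₂|.
Here n̂_z ≈ -0.789; the vertex latitude is φ_max = arccos|n̂_z| ≈ 37.9°.

≈ 37.9°S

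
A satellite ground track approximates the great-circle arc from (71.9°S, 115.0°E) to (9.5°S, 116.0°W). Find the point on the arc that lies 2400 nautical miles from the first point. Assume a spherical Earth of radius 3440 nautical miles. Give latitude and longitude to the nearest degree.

≈ (59°S, 138°W)

Write both endpoints as unit vectors p₁, p₂ with components (cos φ cos λ, cos φ sin λ, sin φ).
The central angle between the endpoints is δ = arccos(p₁·p₂) ≈ 1.607 rad (92.1°). The total great-circle distance is δ·R ≈ 1.607 × 3440 ≈ 5527 nmi, so the target fraction is f = 2400/5527 ≈ 0.434.
Interpolate at f ≈ 0.434 with slerp weights a = sin((1−f)δ)/sin δ ≈ 0.789, b = sin(fδ)/sin δ ≈ 0.643.
p = a·p₁ + b·p₂ ≈ (-0.382, -0.348, -0.856); φ = arcsin(p_z) ≈ -58.92°, λ = atan2(p_y, p_x) ≈ -137.67°.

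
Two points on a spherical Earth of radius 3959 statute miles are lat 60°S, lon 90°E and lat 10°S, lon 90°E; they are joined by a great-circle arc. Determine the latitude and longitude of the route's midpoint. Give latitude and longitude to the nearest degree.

≈ lat 35°S, lon 90°E

Convert each endpoint to a unit vector on the sphere (x = cos φ cos λ, y = cos φ sin λ, z = sin φ).
The central angle between the endpoints is δ = arccos(p₁·p₂) ≈ 0.873 rad (50.0°).
Interpolate at f = 1/2 with slerp weights a = sin((1−f)δ)/sin δ ≈ 0.552, b = sin(fδ)/sin δ ≈ 0.552.
p = a·p₁ + b·p₂ ≈ (0.000, 0.819, -0.574); φ = arcsin(p_z) ≈ -35.00°, λ = atan2(p_y, p_x) ≈ 90.00°.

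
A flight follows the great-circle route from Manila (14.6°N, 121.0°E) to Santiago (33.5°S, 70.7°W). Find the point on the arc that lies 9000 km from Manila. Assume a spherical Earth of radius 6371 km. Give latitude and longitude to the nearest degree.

Convert each endpoint to a unit vector on the sphere (x = cos φ cos λ, y = cos φ sin λ, z = sin φ).
The central angle between the endpoints is δ = arccos(p₁·p₂) ≈ 2.763 rad (158.3°). The total great-circle distance is δ·R ≈ 2.763 × 6371 ≈ 17605 km, so the target fraction is f = 9000/17605 ≈ 0.511.
Interpolate at f ≈ 0.511 with slerp weights a = sin((1−f)δ)/sin δ ≈ 2.643, b = sin(fδ)/sin δ ≈ 2.674.
p = a·p₁ + b·p₂ ≈ (-0.580, 0.087, -0.810); φ = arcsin(p_z) ≈ -54.08°, λ = atan2(p_y, p_x) ≈ 171.43°.

≈ (54°S, 171°E)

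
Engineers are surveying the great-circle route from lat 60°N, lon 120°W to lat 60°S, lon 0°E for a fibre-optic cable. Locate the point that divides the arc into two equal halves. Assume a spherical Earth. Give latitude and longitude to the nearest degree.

≈ lat 0°N, lon 60°W

The haversine formula gives a central angle δ ≈ 2.636 rad (151.0°) between the endpoints.
Interpolate at f = 1/2 with slerp weights a = sin((1−f)δ)/sin δ ≈ 2.000, b = sin(fδ)/sin δ ≈ 2.000.
p = a·p₁ + b·p₂ ≈ (0.500, -0.866, 0.000); φ = arcsin(p_z) ≈ 0.00°, λ = atan2(p_y, p_x) ≈ -60.00°.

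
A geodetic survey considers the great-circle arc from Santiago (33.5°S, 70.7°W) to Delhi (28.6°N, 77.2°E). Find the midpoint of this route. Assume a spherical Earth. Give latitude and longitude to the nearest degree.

Write both endpoints as unit vectors p₁, p₂ with components (cos φ cos λ, cos φ sin λ, sin φ).
The central angle between the endpoints is δ = arccos(p₁·p₂) ≈ 2.656 rad (152.2°).
Interpolate at f = 1/2 with slerp weights a = sin((1−f)δ)/sin δ ≈ 2.080, b = sin(fδ)/sin δ ≈ 2.080.
p = a·p₁ + b·p₂ ≈ (0.978, 0.144, -0.152); φ = arcsin(p_z) ≈ -8.76°, λ = atan2(p_y, p_x) ≈ 8.37°.

≈ (9°S, 8°E)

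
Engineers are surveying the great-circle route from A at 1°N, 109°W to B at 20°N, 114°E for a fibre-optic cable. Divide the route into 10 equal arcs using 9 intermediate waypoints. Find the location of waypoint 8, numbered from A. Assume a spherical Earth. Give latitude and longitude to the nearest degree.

Convert each endpoint to a unit vector on the sphere (x = cos φ cos λ, y = cos φ sin λ, z = sin φ).
The central angle between the endpoints is δ = arccos(p₁·p₂) ≈ 2.320 rad (132.9°).
Interpolate at f = 8/10 with slerp weights a = sin((1−f)δ)/sin δ ≈ 0.611, b = sin(fδ)/sin δ ≈ 1.311.
p = a·p₁ + b·p₂ ≈ (-0.700, 0.547, 0.459); φ = arcsin(p_z) ≈ 27.32°, λ = atan2(p_y, p_x) ≈ 141.98°.

≈ 27°N, 142°E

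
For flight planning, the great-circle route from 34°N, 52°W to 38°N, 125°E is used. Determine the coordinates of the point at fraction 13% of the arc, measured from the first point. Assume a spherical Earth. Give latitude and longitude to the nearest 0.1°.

Convert each endpoint to a unit vector on the sphere (x = cos φ cos λ, y = cos φ sin λ, z = sin φ).
The central angle between the endpoints is δ = arccos(p₁·p₂) ≈ 1.884 rad (107.9°).
Interpolate at f = 0.13 with slerp weights a = sin((1−f)δ)/sin δ ≈ 1.049, b = sin(fδ)/sin δ ≈ 0.255.
p = a·p₁ + b·p₂ ≈ (0.420, -0.521, 0.743); φ = arcsin(p_z) ≈ 48.02°, λ = atan2(p_y, p_x) ≈ -51.10°.

≈ 48.0°N, 51.1°W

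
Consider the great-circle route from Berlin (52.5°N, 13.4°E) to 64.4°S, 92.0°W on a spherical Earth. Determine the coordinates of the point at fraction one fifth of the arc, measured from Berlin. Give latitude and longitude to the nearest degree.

≈ 29°N, 8°W

Convert each endpoint to a unit vector on the sphere (x = cos φ cos λ, y = cos φ sin λ, z = sin φ).
The central angle between the endpoints is δ = arccos(p₁·p₂) ≈ 2.474 rad (141.8°).
Interpolate at f = 1/5 with slerp weights a = sin((1−f)δ)/sin δ ≈ 1.482, b = sin(fδ)/sin δ ≈ 0.767.
p = a·p₁ + b·p₂ ≈ (0.866, -0.122, 0.484); φ = arcsin(p_z) ≈ 28.97°, λ = atan2(p_y, p_x) ≈ -8.02°.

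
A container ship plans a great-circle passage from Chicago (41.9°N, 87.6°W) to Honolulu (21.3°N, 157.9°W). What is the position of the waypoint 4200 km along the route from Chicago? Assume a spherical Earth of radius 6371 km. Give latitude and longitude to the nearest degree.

Convert each endpoint to a unit vector on the sphere (x = cos φ cos λ, y = cos φ sin λ, z = sin φ).
The central angle between the endpoints is δ = arccos(p₁·p₂) ≈ 1.074 rad (61.6°). The total great-circle distance is δ·R ≈ 1.074 × 6371 ≈ 6844 km, so the target fraction is f = 4200/6844 ≈ 0.614.
Interpolate at f ≈ 0.614 with slerp weights a = sin((1−f)δ)/sin δ ≈ 0.459, b = sin(fδ)/sin δ ≈ 0.697.
p = a·p₁ + b·p₂ ≈ (-0.587, -0.585, 0.559); φ = arcsin(p_z) ≈ 34.01°, λ = atan2(p_y, p_x) ≈ -135.09°.

≈ 34°N, 135°W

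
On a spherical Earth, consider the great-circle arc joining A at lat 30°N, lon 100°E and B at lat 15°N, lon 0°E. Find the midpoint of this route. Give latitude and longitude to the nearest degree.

≈ lat 33°N, lon 46°E

Write both endpoints as unit vectors p₁, p₂ with components (cos φ cos λ, cos φ sin λ, sin φ).
The central angle between the endpoints is δ = arccos(p₁·p₂) ≈ 1.587 rad (90.9°).
Interpolate at f = 1/2 with slerp weights a = sin((1−f)δ)/sin δ ≈ 0.713, b = sin(fδ)/sin δ ≈ 0.713.
p = a·p₁ + b·p₂ ≈ (0.581, 0.608, 0.541); φ = arcsin(p_z) ≈ 32.74°, λ = atan2(p_y, p_x) ≈ 46.28°.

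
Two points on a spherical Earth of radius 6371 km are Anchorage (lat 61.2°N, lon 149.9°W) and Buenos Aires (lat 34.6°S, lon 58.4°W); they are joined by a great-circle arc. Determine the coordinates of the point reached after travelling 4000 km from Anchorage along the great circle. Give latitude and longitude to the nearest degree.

Convert each endpoint to a unit vector on the sphere (x = cos φ cos λ, y = cos φ sin λ, z = sin φ).
The central angle between the endpoints is δ = arccos(p₁·p₂) ≈ 2.104 rad (120.5°). The total great-circle distance is δ·R ≈ 2.104 × 6371 ≈ 13402 km, so the target fraction is f = 4000/13402 ≈ 0.298.
Interpolate at f ≈ 0.298 with slerp weights a = sin((1−f)δ)/sin δ ≈ 1.156, b = sin(fδ)/sin δ ≈ 0.682.
p = a·p₁ + b·p₂ ≈ (-0.188, -0.757, 0.626); φ = arcsin(p_z) ≈ 38.72°, λ = atan2(p_y, p_x) ≈ -103.91°.

≈ lat 39°N, lon 104°W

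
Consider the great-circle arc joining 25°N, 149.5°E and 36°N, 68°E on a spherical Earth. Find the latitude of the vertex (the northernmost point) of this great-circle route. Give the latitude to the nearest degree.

The great circle lies in the plane with unit normal n̂ = (p₁ × p₂)/|p₁ × p₂|.
Here n̂_z ≈ -0.776; the vertex latitude is φ_max = arccos|n̂_z| ≈ 39.1°.

≈ 39°N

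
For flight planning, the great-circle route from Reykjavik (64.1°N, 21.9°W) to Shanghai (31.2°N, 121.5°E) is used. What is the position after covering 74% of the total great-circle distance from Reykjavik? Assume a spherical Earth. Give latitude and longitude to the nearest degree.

≈ 51°N, 113°E

The haversine formula gives a central angle δ ≈ 1.404 rad (80.4°) between the endpoints.
Interpolate at f = 0.74 with slerp weights a = sin((1−f)δ)/sin δ ≈ 0.362, b = sin(fδ)/sin δ ≈ 0.874.
p = a·p₁ + b·p₂ ≈ (-0.244, 0.578, 0.778); φ = arcsin(p_z) ≈ 51.11°, λ = atan2(p_y, p_x) ≈ 112.86°.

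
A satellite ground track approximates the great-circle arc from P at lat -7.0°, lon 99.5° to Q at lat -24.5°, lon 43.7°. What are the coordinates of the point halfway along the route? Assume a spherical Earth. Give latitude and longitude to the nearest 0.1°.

Write both endpoints as unit vectors p₁, p₂ with components (cos φ cos λ, cos φ sin λ, sin φ).
The central angle between the endpoints is δ = arccos(p₁·p₂) ≈ 0.979 rad (56.1°).
Interpolate at f = 1/2 with slerp weights a = sin((1−f)δ)/sin δ ≈ 0.566, b = sin(fδ)/sin δ ≈ 0.566.
p = a·p₁ + b·p₂ ≈ (0.280, 0.911, -0.304); φ = arcsin(p_z) ≈ -17.69°, λ = atan2(p_y, p_x) ≈ 72.92°.

≈ lat -17.7°, lon 72.9°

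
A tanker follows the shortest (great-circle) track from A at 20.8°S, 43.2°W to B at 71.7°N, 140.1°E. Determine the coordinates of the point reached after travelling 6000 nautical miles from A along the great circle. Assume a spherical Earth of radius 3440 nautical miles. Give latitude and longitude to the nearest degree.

≈ 79°N, 50°W

Convert each endpoint to a unit vector on the sphere (x = cos φ cos λ, y = cos φ sin λ, z = sin φ).
The central angle between the endpoints is δ = arccos(p₁·p₂) ≈ 2.253 rad (129.1°). The total great-circle distance is δ·R ≈ 2.253 × 3440 ≈ 7749 nmi, so the target fraction is f = 6000/7749 ≈ 0.774.
Interpolate at f ≈ 0.774 with slerp weights a = sin((1−f)δ)/sin δ ≈ 0.627, b = sin(fδ)/sin δ ≈ 1.269.
p = a·p₁ + b·p₂ ≈ (0.122, -0.146, 0.982); φ = arcsin(p_z) ≈ 79.06°, λ = atan2(p_y, p_x) ≈ -50.14°.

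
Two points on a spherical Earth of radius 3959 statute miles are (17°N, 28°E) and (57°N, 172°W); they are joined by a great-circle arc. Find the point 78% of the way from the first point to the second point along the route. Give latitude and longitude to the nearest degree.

Write both endpoints as unit vectors p₁, p₂ with components (cos φ cos λ, cos φ sin λ, sin φ).
The central angle between the endpoints is δ = arccos(p₁·p₂) ≈ 1.818 rad (104.1°).
Interpolate at f = 0.78 with slerp weights a = sin((1−f)δ)/sin δ ≈ 0.401, b = sin(fδ)/sin δ ≈ 1.019.
p = a·p₁ + b·p₂ ≈ (-0.211, 0.103, 0.972); φ = arcsin(p_z) ≈ 76.44°, λ = atan2(p_y, p_x) ≈ 153.95°.

≈ (76°N, 154°E)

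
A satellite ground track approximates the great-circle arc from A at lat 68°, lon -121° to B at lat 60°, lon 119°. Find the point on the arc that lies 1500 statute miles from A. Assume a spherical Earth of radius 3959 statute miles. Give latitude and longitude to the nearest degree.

Convert each endpoint to a unit vector on the sphere (x = cos φ cos λ, y = cos φ sin λ, z = sin φ).
The central angle between the endpoints is δ = arccos(p₁·p₂) ≈ 0.782 rad (44.8°). The total great-circle distance is δ·R ≈ 0.782 × 3959 ≈ 3097 mi, so the target fraction is f = 1500/3097 ≈ 0.484.
Interpolate at f ≈ 0.484 with slerp weights a = sin((1−f)δ)/sin δ ≈ 0.557, b = sin(fδ)/sin δ ≈ 0.525.
p = a·p₁ + b·p₂ ≈ (-0.235, 0.051, 0.971); φ = arcsin(p_z) ≈ 76.11°, λ = atan2(p_y, p_x) ≈ 167.82°.

≈ lat 76°, lon 168°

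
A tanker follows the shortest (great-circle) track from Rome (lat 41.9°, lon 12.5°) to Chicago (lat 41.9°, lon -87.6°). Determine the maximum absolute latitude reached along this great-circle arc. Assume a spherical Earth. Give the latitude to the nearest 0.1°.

≈ 54.4°

The great circle lies in the plane with unit normal n̂ = (p₁ × p₂)/|p₁ × p₂|.
Here n̂_z ≈ -0.582; the vertex latitude is φ_max = arccos|n̂_z| ≈ 54.4°.
Check via Clairaut: cos φ_max = |cos φ₁| · sin C = cos(41.9°)·sin(51.4°) ≈ 0.582, again giving ≈ 54.4°.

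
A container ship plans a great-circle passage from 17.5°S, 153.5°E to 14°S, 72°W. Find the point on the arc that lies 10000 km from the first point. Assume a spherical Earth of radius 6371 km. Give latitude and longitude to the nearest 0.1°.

The haversine formula gives a central angle δ ≈ 2.184 rad (125.2°) between the endpoints. The total great-circle distance is δ·R ≈ 2.184 × 6371 ≈ 13917 km, so the target fraction is f = 10000/13917 ≈ 0.719.
Interpolate at f ≈ 0.719 with slerp weights a = sin((1−f)δ)/sin δ ≈ 0.706, b = sin(fδ)/sin δ ≈ 1.223.
p = a·p₁ + b·p₂ ≈ (-0.235, -0.829, -0.508); φ = arcsin(p_z) ≈ -30.54°, λ = atan2(p_y, p_x) ≈ -105.87°.

≈ 30.5°S, 105.9°W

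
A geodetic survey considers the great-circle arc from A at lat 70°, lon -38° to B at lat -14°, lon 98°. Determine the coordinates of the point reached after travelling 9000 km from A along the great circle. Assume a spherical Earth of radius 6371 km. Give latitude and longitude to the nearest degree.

≈ lat 22°, lon 88°

Convert each endpoint to a unit vector on the sphere (x = cos φ cos λ, y = cos φ sin λ, z = sin φ).
The central angle between the endpoints is δ = arccos(p₁·p₂) ≈ 2.056 rad (117.8°). The total great-circle distance is δ·R ≈ 2.056 × 6371 ≈ 13096 km, so the target fraction is f = 9000/13096 ≈ 0.687.
Interpolate at f ≈ 0.687 with slerp weights a = sin((1−f)δ)/sin δ ≈ 0.678, b = sin(fδ)/sin δ ≈ 1.116.
p = a·p₁ + b·p₂ ≈ (0.032, 0.930, 0.367); φ = arcsin(p_z) ≈ 21.52°, λ = atan2(p_y, p_x) ≈ 88.03°.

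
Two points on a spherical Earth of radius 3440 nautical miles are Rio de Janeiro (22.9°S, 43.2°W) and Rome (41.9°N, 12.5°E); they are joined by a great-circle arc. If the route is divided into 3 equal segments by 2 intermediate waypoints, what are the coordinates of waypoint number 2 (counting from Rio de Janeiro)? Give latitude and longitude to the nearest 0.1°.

Convert each endpoint to a unit vector on the sphere (x = cos φ cos λ, y = cos φ sin λ, z = sin φ).
The central angle between the endpoints is δ = arccos(p₁·p₂) ≈ 1.444 rad (82.7°).
Interpolate at f = 2/3 with slerp weights a = sin((1−f)δ)/sin δ ≈ 0.467, b = sin(fδ)/sin δ ≈ 0.827.
p = a·p₁ + b·p₂ ≈ (0.915, -0.161, 0.371); φ = arcsin(p_z) ≈ 21.77°, λ = atan2(p_y, p_x) ≈ -9.98°.

≈ (21.8°N, 10.0°W)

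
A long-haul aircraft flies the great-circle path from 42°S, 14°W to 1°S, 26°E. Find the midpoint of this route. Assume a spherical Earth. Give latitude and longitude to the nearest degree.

≈ 23°S, 9°E

The haversine formula gives a central angle δ ≈ 0.951 rad (54.5°) between the endpoints.
Interpolate at f = 1/2 with slerp weights a = sin((1−f)δ)/sin δ ≈ 0.562, b = sin(fδ)/sin δ ≈ 0.562.
p = a·p₁ + b·p₂ ≈ (0.911, 0.145, -0.386); φ = arcsin(p_z) ≈ -22.71°, λ = atan2(p_y, p_x) ≈ 9.07°.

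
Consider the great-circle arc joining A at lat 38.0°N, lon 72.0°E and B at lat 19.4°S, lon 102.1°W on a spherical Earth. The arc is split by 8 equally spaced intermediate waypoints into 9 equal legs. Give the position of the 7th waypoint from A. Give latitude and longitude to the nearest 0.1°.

The haversine formula gives a central angle δ ≈ 2.805 rad (160.7°) between the endpoints.
Interpolate at f = 7/9 with slerp weights a = sin((1−f)δ)/sin δ ≈ 1.767, b = sin(fδ)/sin δ ≈ 2.479.
p = a·p₁ + b·p₂ ≈ (-0.060, -0.963, 0.264); φ = arcsin(p_z) ≈ 15.31°, λ = atan2(p_y, p_x) ≈ -93.57°.

≈ lat 15.3°N, lon 93.6°W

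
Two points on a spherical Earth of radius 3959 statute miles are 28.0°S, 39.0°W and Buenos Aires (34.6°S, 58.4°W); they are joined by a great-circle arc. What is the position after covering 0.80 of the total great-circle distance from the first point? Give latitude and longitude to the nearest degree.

≈ 34°S, 54°W

Convert each endpoint to a unit vector on the sphere (x = cos φ cos λ, y = cos φ sin λ, z = sin φ).
The central angle between the endpoints is δ = arccos(p₁·p₂) ≈ 0.311 rad (17.8°).
Interpolate at f = 0.80 with slerp weights a = sin((1−f)δ)/sin δ ≈ 0.203, b = sin(fδ)/sin δ ≈ 0.805.
p = a·p₁ + b·p₂ ≈ (0.486, -0.677, -0.552); φ = arcsin(p_z) ≈ -33.52°, λ = atan2(p_y, p_x) ≈ -54.30°.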